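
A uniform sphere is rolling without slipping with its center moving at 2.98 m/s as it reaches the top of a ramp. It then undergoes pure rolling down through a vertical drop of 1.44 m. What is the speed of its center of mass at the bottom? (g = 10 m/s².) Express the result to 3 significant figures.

The moment of inertia is (2/5)MR², giving k ≡ I/(MR²) = 0.4.
Since it rolls without slipping, ω = v/R and KE = ½Mv² + ½Iω² = ½(1+k)Mv² = (7/10)Mv².
Energy conservation: (7/10)Mv₀² + Mgh = (7/10)Mv², so v² = v₀² + 2gh/(1+k).
v = √(2.98² + 2×10×1.44/1.4) = √29.45 ≈ 5.43 m/s.

v ≈ 5.43 m/s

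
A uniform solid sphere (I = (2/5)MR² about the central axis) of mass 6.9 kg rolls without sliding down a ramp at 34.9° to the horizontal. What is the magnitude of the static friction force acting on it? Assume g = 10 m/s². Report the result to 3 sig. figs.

With I = (2/5)MR², the ratio k = I/(MR²) is 0.4.
Newton's second law down the slope: Mg sinθ − f = Ma. The torque equation fR = Iα (with α = a/R) gives f = kMa.
Combining, a = g sinθ/(1+k) and f = kMa = kMg sinθ/(1+k).
f = 0.4 × 6.9 × 10 × sin34.9° / 1.4 ≈ 11.3 N.

f ≈ 11.3 N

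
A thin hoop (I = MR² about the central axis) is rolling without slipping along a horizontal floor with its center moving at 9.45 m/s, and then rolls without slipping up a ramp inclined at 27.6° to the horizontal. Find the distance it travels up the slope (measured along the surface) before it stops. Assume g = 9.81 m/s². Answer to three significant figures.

d ≈ 19.6 m

For this body I = MR², i.e. k = I/(MR²) = 1.
Since it rolls without slipping, ω = v/R and KE = ½Mv² + ½Iω² = ½(1+k)Mv² = Mv².
Setting this equal to Mgh gives the vertical rise h = (1+k)v₀²/(2g) = 2×9.45²/(2×9.81) = 9.103 m.
Along the incline, d = h/sinθ = 9.103/sin27.6° ≈ 19.6 m.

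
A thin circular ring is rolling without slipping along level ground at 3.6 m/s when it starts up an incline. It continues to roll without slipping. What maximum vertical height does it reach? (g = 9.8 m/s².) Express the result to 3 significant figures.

For this body I = MR², i.e. k = I/(MR²) = 1.
Rolling without slipping gives ω = v/R, so the total kinetic energy is ½Mv² + ½Iω² = ½(1+k)Mv² = Mv².
At the top the kinetic energy is zero, so Mv₀² = Mgh.
Thus h = (1+k)v₀²/(2g) = 2 × 3.6² / (2 × 9.8) ≈ 1.32 m.

h ≈ 1.32 m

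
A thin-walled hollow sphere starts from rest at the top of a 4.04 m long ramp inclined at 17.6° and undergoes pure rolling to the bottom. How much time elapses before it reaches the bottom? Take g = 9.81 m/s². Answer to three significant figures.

The moment of inertia is (2/3)MR², giving k ≡ I/(MR²) = 2/3.
Along the incline Mg sinθ − f = Ma, and torque about the center fR = Iα = kMR²(a/R) gives f = kMa.
Hence a = g sinθ/(1+k) = 9.81×sin17.6°/1.667 = 1.78 m/s².
Starting from rest, L = ½at², so t = √(2L/a) = √(2×4.04/1.78) ≈ 2.13 s.

t ≈ 2.13 s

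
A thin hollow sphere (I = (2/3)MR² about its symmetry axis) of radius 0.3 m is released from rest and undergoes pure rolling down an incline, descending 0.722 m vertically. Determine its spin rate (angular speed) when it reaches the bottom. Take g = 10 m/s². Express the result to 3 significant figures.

ω ≈ 9.81 rad/s

Here I = (2/3)MR², so the shape factor k = I/(MR²) = 2/3.
Since it rolls without slipping, ω = v/R and KE = ½Mv² + ½Iω² = ½(1+k)Mv² = (5/6)Mv².
Energy conservation Mgh = ½(1+k)Mv² gives v = √(2gh/(1+k)) = √(2 × 10 × 0.722 / 1.667) = 2.943 m/s.
Then ω = v/R = 2.943 / 0.3 ≈ 9.81 rad/s.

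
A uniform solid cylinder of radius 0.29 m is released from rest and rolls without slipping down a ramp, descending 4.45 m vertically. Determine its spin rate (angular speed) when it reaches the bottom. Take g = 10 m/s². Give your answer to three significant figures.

ω ≈ 26.6 rad/s

With I = (1/2)MR², the ratio k = I/(MR²) is 0.5.
Pure rolling means v = ωR; then KE = ½Mv² + ½I(v/R)² = ½(1+k)Mv² = (3/4)Mv².
Energy conservation Mgh = ½(1+k)Mv² gives v = √(2gh/(1+k)) = √(2 × 10 × 4.45 / 1.5) = 7.703 m/s.
The angular speed follows from ω = v/R = 7.703/0.29 ≈ 26.6 rad/s.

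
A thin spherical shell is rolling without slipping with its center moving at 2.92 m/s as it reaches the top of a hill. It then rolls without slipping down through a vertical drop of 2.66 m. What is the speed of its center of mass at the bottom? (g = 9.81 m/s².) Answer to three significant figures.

v ≈ 6.31 m/s

With I = (2/3)MR², the ratio k = I/(MR²) is 2/3.
Pure rolling means v = ωR; then KE = ½Mv² + ½I(v/R)² = ½(1+k)Mv² = (5/6)Mv².
Conserving energy between top and bottom: (5/6)Mv² = (5/6)Mv₀² + Mgh, hence v² = v₀² + 2gh/(1+k).
v = √(2.92² + 2×9.81×2.66/1.667) = √39.84 ≈ 6.31 m/s.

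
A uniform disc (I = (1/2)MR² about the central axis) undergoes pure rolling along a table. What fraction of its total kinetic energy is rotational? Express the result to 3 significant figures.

Here I = (1/2)MR², so the shape factor k = I/(MR²) = 0.5.
With ω = v/R, KE_trans = ½Mv² and KE_rot = ½Iω² = ½kMv², so KE_total = ½(1+k)Mv².
The rotational fraction is therefore k/(1+k) = 0.5/1.5 ≈ 0.333.

fraction ≈ 0.333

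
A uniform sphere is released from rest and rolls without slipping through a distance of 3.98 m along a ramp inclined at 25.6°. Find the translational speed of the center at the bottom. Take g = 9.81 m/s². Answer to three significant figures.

Here I = (2/5)MR², so the shape factor k = I/(MR²) = 0.4.
The rolling condition ω = v/R makes the rotational term ½I(v/R)² = ½kMv², so KE_total = ½(1+k)Mv² = (7/10)Mv².
The vertical drop is h = L sinθ = 3.98 × sin25.6° = 1.72 m.
Energy conservation: Mgh = (7/10)Mv², so v = √(2gh/(1+k)) = √(2 × 9.81 × 1.72 / 1.4) ≈ 4.91 m/s.

v ≈ 4.91 m/s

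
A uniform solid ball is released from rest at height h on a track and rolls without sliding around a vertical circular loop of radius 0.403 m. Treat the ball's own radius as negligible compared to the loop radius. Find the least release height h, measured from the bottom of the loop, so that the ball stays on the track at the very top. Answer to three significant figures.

Here I = (2/5)MR², so the shape factor k = I/(MR²) = 0.4.
At the top, contact is just lost when gravity alone supplies the centripetal force: Mg = Mv_top²/r, i.e. v_top² = gr.
With ω = v/R, the kinetic energy at speed v is ½(1+k)Mv² = (7/10)Mv².
Energy conservation from release (height h) to the top (height 2r): Mgh = Mg(2r) + (7/10)M·gr.
Thus h_min = 2r + (1+k)r/2 = r(2 + 1.4/2) = 0.403 × 2.7 ≈ 1.09 m.

h_min ≈ 1.09 m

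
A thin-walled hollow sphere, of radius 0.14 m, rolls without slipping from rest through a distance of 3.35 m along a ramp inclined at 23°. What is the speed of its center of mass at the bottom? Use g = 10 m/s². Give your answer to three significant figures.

v ≈ 3.96 m/s

With I = (2/3)MR², the ratio k = I/(MR²) is 2/3.
Since it rolls without slipping, ω = v/R and KE = ½Mv² + ½Iω² = ½(1+k)Mv² = (5/6)Mv².
The vertical drop is h = L sinθ = 3.35 × sin23° = 1.309 m.
Energy conservation: Mgh = (5/6)Mv², so v = √(2gh/(1+k)) = √(2 × 10 × 1.309 / 1.667) ≈ 3.96 m/s.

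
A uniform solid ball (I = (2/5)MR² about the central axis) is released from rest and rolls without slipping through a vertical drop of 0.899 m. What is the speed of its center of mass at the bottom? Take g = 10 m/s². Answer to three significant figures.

v ≈ 3.58 m/s

With I = (2/5)MR², the ratio k = I/(MR²) is 0.4.
Rolling without slipping gives ω = v/R, so the total kinetic energy is ½Mv² + ½Iω² = ½(1+k)Mv² = (7/10)Mv².
Energy conservation: Mgh = (7/10)Mv², so v = √(2gh/(1+k)) = √(2 × 10 × 0.899 / 1.4) ≈ 3.58 m/s.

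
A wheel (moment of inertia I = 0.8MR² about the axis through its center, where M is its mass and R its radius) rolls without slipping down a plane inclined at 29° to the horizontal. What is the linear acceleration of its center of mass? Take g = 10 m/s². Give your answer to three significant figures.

With I = 0.8MR², the ratio k = I/(MR²) is 0.8.
Newton's second law down the slope: Mg sinθ − f = Ma. The torque equation fR = Iα (with α = a/R) gives f = kMa.
Eliminating f: Mg sinθ = (1+k)Ma, so a = g sinθ/(1+k) = 10 × sin29° / 1.8 ≈ 2.69 m/s².

a ≈ 2.69 m/s²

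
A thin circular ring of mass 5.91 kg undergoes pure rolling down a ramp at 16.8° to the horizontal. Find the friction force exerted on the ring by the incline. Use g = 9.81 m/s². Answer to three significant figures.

Here I = MR², so the shape factor k = I/(MR²) = 1.
Translational: Mg sinθ − f = Ma. Rotational about the CM: fR = Iα = kMRa, so f = kMa.
Combining, a = g sinθ/(1+k) and f = kMa = kMg sinθ/(1+k).
f = 1 × 5.91 × 9.81 × sin16.8° / 2 ≈ 8.38 N.

f ≈ 8.38 N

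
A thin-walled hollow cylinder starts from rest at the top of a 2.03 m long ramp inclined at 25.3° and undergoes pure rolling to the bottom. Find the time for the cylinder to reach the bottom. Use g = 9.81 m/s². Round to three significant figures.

t ≈ 1.39 s

The moment of inertia is MR², giving k ≡ I/(MR²) = 1.
Newton's second law down the slope: Mg sinθ − f = Ma. The torque equation fR = Iα (with α = a/R) gives f = kMa.
Hence a = g sinθ/(1+k) = 9.81×sin25.3°/2 = 2.096 m/s².
With constant a from rest, t = √(2L/a) = √(2·2.03/2.096) ≈ 1.39 s.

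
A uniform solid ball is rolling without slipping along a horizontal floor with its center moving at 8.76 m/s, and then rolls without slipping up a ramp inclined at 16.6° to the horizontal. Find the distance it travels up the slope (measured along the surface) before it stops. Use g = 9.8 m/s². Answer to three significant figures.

For this body I = (2/5)MR², i.e. k = I/(MR²) = 0.4.
Pure rolling means v = ωR; then KE = ½Mv² + ½I(v/R)² = ½(1+k)Mv² = (7/10)Mv².
Setting this equal to Mgh gives the vertical rise h = (1+k)v₀²/(2g) = 1.4×8.76²/(2×9.8) = 5.481 m.
The distance along the slope is d = h/sinθ = 5.481/sin16.6° ≈ 19.2 m.

d ≈ 19.2 m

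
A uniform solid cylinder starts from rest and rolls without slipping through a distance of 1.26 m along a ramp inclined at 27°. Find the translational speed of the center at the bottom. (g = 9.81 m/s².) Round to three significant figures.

v ≈ 2.74 m/s

With I = (1/2)MR², the ratio k = I/(MR²) is 0.5.
Rolling without slipping gives ω = v/R, so the total kinetic energy is ½Mv² + ½Iω² = ½(1+k)Mv² = (3/4)Mv².
The vertical drop is h = L sinθ = 1.26 × sin27° = 0.572 m.
Setting Mgh = (3/4)Mv² gives v = √(2gh/(1+k)) = √(2·9.81·0.572/1.5) ≈ 2.74 m/s.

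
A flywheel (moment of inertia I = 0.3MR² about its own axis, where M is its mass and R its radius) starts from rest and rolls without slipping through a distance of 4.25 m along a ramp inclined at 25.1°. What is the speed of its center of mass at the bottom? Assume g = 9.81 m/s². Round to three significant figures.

With I = 0.3MR², the ratio k = I/(MR²) is 0.3.
Pure rolling means v = ωR; then KE = ½Mv² + ½I(v/R)² = ½(1+k)Mv² = (13/20)Mv².
The vertical drop is h = L sinθ = 4.25 × sin25.1° = 1.803 m.
Energy conservation: Mgh = (13/20)Mv², so v = √(2gh/(1+k)) = √(2 × 9.81 × 1.803 / 1.3) ≈ 5.22 m/s.

v ≈ 5.22 m/s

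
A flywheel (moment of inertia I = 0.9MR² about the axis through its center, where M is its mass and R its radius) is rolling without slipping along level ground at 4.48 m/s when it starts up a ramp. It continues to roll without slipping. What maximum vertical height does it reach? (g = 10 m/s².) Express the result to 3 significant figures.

h ≈ 1.91 m

The moment of inertia is 0.9MR², giving k ≡ I/(MR²) = 0.9.
Since it rolls without slipping, ω = v/R and KE = ½Mv² + ½Iω² = ½(1+k)Mv² = (19/20)Mv².
All of this converts to potential energy at the highest point: (19/20)Mv₀² = Mgh.
Thus h = (1+k)v₀²/(2g) = 1.9 × 4.48² / (2 × 10) ≈ 1.91 m.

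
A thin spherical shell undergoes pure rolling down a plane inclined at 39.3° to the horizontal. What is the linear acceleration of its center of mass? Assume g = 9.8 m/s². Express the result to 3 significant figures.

With I = (2/3)MR², the ratio k = I/(MR²) is 2/3.
Along the incline Mg sinθ − f = Ma, and torque about the center fR = Iα = kMR²(a/R) gives f = kMa.
Eliminating f: Mg sinθ = (1+k)Ma, so a = g sinθ/(1+k) = 9.8 × sin39.3° / 1.667 ≈ 3.72 m/s².

a ≈ 3.72 m/s²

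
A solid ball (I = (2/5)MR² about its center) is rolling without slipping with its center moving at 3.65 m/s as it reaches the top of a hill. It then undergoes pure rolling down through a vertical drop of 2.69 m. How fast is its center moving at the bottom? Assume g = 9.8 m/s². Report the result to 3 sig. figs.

Here I = (2/5)MR², so the shape factor k = I/(MR²) = 0.4.
The rolling condition ω = v/R makes the rotational term ½I(v/R)² = ½kMv², so KE_total = ½(1+k)Mv² = (7/10)Mv².
Conserving energy between top and bottom: (7/10)Mv² = (7/10)Mv₀² + Mgh, hence v² = v₀² + 2gh/(1+k).
v = √(3.65² + 2×9.8×2.69/1.4) = √50.98 ≈ 7.14 m/s.

v ≈ 7.14 m/s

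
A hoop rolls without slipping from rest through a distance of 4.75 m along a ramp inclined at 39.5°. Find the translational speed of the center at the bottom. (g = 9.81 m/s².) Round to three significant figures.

The moment of inertia is MR², giving k ≡ I/(MR²) = 1.
Rolling without slipping gives ω = v/R, so the total kinetic energy is ½Mv² + ½Iω² = ½(1+k)Mv² = Mv².
The vertical drop is h = L sinθ = 4.75 × sin39.5° = 3.021 m.
Energy conservation: Mgh = Mv², so v = √(2gh/(1+k)) = √(2 × 9.81 × 3.021 / 2) ≈ 5.44 m/s.

v ≈ 5.44 m/s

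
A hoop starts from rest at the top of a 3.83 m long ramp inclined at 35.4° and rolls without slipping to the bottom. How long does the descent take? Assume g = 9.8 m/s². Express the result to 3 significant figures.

For this body I = MR², i.e. k = I/(MR²) = 1.
Translational: Mg sinθ − f = Ma. Rotational about the CM: fR = Iα = kMRa, so f = kMa.
Hence a = g sinθ/(1+k) = 9.8×sin35.4°/2 = 2.838 m/s².
Starting from rest, L = ½at², so t = √(2L/a) = √(2×3.83/2.838) ≈ 1.64 s.

t ≈ 1.64 s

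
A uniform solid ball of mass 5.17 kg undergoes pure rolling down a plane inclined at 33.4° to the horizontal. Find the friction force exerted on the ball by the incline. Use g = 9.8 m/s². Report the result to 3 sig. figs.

With I = (2/5)MR², the ratio k = I/(MR²) is 0.4.
Translational: Mg sinθ − f = Ma. Rotational about the CM: fR = Iα = kMRa, so f = kMa.
Combining, a = g sinθ/(1+k) and f = kMa = kMg sinθ/(1+k).
f = 0.4 × 5.17 × 9.8 × sin33.4° / 1.4 ≈ 7.97 N.

f ≈ 7.97 N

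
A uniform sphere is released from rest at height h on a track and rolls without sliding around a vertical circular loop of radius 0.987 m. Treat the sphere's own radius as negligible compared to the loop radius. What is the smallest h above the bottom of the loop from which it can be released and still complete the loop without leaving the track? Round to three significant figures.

h_min ≈ 2.66 m

With I = (2/5)MR², the ratio k = I/(MR²) is 0.4.
At the top of the loop, the minimum-contact condition is Mg = Mv_top²/r, so v_top² = gr.
With ω = v/R, the kinetic energy at speed v is ½(1+k)Mv² = (7/10)Mv².
Energy conservation from release (height h) to the top (height 2r): Mgh = Mg(2r) + (7/10)M·gr.
Thus h_min = 2r + (1+k)r/2 = r(2 + 1.4/2) = 0.987 × 2.7 ≈ 2.66 m.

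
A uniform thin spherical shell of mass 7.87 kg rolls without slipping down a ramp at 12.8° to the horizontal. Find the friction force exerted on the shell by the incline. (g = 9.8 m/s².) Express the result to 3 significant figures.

The moment of inertia is (2/3)MR², giving k ≡ I/(MR²) = 2/3.
Newton's second law down the slope: Mg sinθ − f = Ma. The torque equation fR = Iα (with α = a/R) gives f = kMa.
Combining, a = g sinθ/(1+k) and f = kMa = kMg sinθ/(1+k).
f = (2/3) × 7.87 × 9.8 × sin12.8° / 1.667 ≈ 6.83 N.

f ≈ 6.83 N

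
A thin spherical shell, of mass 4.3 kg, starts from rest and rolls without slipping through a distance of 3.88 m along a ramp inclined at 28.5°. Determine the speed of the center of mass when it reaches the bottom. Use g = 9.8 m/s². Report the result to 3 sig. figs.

v ≈ 4.67 m/s

With I = (2/3)MR², the ratio k = I/(MR²) is 2/3.
Pure rolling means v = ωR; then KE = ½Mv² + ½I(v/R)² = ½(1+k)Mv² = (5/6)Mv².
The vertical drop is h = L sinθ = 3.88 × sin28.5° = 1.851 m.
Setting Mgh = (5/6)Mv² gives v = √(2gh/(1+k)) = √(2·9.8·1.851/1.667) ≈ 4.67 m/s.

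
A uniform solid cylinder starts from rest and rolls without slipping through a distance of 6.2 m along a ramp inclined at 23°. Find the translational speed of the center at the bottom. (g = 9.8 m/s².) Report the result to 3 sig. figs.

v ≈ 5.63 m/s

The moment of inertia is (1/2)MR², giving k ≡ I/(MR²) = 0.5.
The rolling condition ω = v/R makes the rotational term ½I(v/R)² = ½kMv², so KE_total = ½(1+k)Mv² = (3/4)Mv².
The vertical drop is h = L sinθ = 6.2 × sin23° = 2.423 m.
Setting Mgh = (3/4)Mv² gives v = √(2gh/(1+k)) = √(2·9.8·2.423/1.5) ≈ 5.63 m/s.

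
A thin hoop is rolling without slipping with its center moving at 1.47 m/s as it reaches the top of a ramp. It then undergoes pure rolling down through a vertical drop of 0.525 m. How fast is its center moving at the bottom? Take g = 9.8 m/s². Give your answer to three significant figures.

Here I = MR², so the shape factor k = I/(MR²) = 1.
Pure rolling means v = ωR; then KE = ½Mv² + ½I(v/R)² = ½(1+k)Mv² = Mv².
Conserving energy between top and bottom: Mv² = Mv₀² + Mgh, hence v² = v₀² + 2gh/(1+k).
v = √(1.47² + 2×9.8×0.525/2) = √7.306 ≈ 2.70 m/s.

v ≈ 2.70 m/s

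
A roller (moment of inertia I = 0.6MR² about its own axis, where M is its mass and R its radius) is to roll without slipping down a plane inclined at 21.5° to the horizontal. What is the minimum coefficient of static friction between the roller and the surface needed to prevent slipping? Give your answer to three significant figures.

For this body I = 0.6MR², i.e. k = I/(MR²) = 0.6.
Along the incline Mg sinθ − f = Ma, and torque about the center fR = Iα = kMR²(a/R) gives f = kMa.
These give a = g sinθ/(1+k) and the required friction f = kMg sinθ/(1+k).
With N = Mg cosθ, the no-slip condition f ≤ μN gives μ_min = f/N = k tanθ/(1+k).
μ_min = 0.6 × tan21.5° / 1.6 ≈ 0.148.

μ_min ≈ 0.148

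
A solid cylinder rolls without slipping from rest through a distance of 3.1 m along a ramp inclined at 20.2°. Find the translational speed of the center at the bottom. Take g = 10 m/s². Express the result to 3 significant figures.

Here I = (1/2)MR², so the shape factor k = I/(MR²) = 0.5.
Rolling without slipping gives ω = v/R, so the total kinetic energy is ½Mv² + ½Iω² = ½(1+k)Mv² = (3/4)Mv².
The vertical drop is h = L sinθ = 3.1 × sin20.2° = 1.07 m.
Energy conservation: Mgh = (3/4)Mv², so v = √(2gh/(1+k)) = √(2 × 10 × 1.07 / 1.5) ≈ 3.78 m/s.

v ≈ 3.78 m/s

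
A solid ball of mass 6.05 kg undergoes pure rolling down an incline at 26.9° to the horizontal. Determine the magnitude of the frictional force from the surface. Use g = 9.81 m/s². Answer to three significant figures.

f ≈ 7.67 N

Here I = (2/5)MR², so the shape factor k = I/(MR²) = 0.4.
Along the incline Mg sinθ − f = Ma, and torque about the center fR = Iα = kMR²(a/R) gives f = kMa.
Combining, a = g sinθ/(1+k) and f = kMa = kMg sinθ/(1+k).
f = 0.4 × 6.05 × 9.81 × sin26.9° / 1.4 ≈ 7.67 N.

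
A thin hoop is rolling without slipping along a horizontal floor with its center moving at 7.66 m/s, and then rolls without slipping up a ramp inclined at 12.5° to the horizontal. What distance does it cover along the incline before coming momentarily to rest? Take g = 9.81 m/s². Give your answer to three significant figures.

Here I = MR², so the shape factor k = I/(MR²) = 1.
The rolling condition ω = v/R makes the rotational term ½I(v/R)² = ½kMv², so KE_total = ½(1+k)Mv² = Mv².
Setting this equal to Mgh gives the vertical rise h = (1+k)v₀²/(2g) = 2×7.66²/(2×9.81) = 5.981 m.
Along the incline, d = h/sinθ = 5.981/sin12.5° ≈ 27.6 m.

d ≈ 27.6 m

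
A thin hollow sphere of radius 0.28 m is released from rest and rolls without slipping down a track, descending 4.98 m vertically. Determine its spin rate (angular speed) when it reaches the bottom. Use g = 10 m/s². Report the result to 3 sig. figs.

ω ≈ 27.6 rad/s

Here I = (2/3)MR², so the shape factor k = I/(MR²) = 2/3.
Pure rolling means v = ωR; then KE = ½Mv² + ½I(v/R)² = ½(1+k)Mv² = (5/6)Mv².
Energy conservation Mgh = ½(1+k)Mv² gives v = √(2gh/(1+k)) = √(2 × 10 × 4.98 / 1.667) = 7.73 m/s.
The angular speed follows from ω = v/R = 7.73/0.28 ≈ 27.6 rad/s.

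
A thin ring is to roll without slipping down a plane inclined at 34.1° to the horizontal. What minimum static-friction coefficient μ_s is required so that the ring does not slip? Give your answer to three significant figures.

μ_min ≈ 0.339

For this body I = MR², i.e. k = I/(MR²) = 1.
Translational: Mg sinθ − f = Ma. Rotational about the CM: fR = Iα = kMRa, so f = kMa.
These give a = g sinθ/(1+k) and the required friction f = kMg sinθ/(1+k).
The normal force is N = Mg cosθ, so μ_min = f/N = k tanθ/(1+k).
μ_min = 1 × tan34.1° / 2 ≈ 0.339.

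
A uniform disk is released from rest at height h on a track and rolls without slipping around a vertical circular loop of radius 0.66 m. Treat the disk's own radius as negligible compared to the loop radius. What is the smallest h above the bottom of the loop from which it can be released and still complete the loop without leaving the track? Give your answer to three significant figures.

h_min ≈ 1.82 m

For this body I = (1/2)MR², i.e. k = I/(MR²) = 0.5.
At the top, contact is just lost when gravity alone supplies the centripetal force: Mg = Mv_top²/r, i.e. v_top² = gr.
With ω = v/R, the kinetic energy at speed v is ½(1+k)Mv² = (3/4)Mv².
Energy conservation from release (height h) to the top (height 2r): Mgh = Mg(2r) + (3/4)M·gr.
Thus h_min = 2r + (1+k)r/2 = r(2 + 1.5/2) = 0.66 × 2.75 ≈ 1.82 m.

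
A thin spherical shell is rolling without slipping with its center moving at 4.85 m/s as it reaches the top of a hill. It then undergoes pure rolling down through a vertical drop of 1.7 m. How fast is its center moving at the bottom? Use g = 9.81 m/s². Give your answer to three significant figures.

v ≈ 6.60 m/s

Here I = (2/3)MR², so the shape factor k = I/(MR²) = 2/3.
Since it rolls without slipping, ω = v/R and KE = ½Mv² + ½Iω² = ½(1+k)Mv² = (5/6)Mv².
Conserving energy between top and bottom: (5/6)Mv² = (5/6)Mv₀² + Mgh, hence v² = v₀² + 2gh/(1+k).
v = √(4.85² + 2×9.81×1.7/1.667) = √43.53 ≈ 6.60 m/s.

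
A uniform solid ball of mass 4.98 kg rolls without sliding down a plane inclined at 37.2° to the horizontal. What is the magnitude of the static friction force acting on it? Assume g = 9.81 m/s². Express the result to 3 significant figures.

For this body I = (2/5)MR², i.e. k = I/(MR²) = 0.4.
Newton's second law down the slope: Mg sinθ − f = Ma. The torque equation fR = Iα (with α = a/R) gives f = kMa.
Combining, a = g sinθ/(1+k) and f = kMa = kMg sinθ/(1+k).
f = 0.4 × 4.98 × 9.81 × sin37.2° / 1.4 ≈ 8.44 N.

f ≈ 8.44 N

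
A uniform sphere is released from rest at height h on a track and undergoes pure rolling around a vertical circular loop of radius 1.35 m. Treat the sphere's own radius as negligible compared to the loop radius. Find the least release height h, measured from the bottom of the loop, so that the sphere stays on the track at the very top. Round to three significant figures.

h_min ≈ 3.65 m

Here I = (2/5)MR², so the shape factor k = I/(MR²) = 0.4.
At the top of the loop, the minimum-contact condition is Mg = Mv_top²/r, so v_top² = gr.
With ω = v/R, the kinetic energy at speed v is ½(1+k)Mv² = (7/10)Mv².
Energy conservation from release (height h) to the top (height 2r): Mgh = Mg(2r) + (7/10)M·gr.
Thus h_min = 2r + (1+k)r/2 = r(2 + 1.4/2) = 1.35 × 2.7 ≈ 3.65 m.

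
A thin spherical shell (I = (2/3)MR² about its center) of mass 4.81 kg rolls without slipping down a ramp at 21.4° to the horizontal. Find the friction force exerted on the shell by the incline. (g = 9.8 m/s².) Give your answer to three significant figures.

For this body I = (2/3)MR², i.e. k = I/(MR²) = 2/3.
Translational: Mg sinθ − f = Ma. Rotational about the CM: fR = Iα = kMRa, so f = kMa.
Combining, a = g sinθ/(1+k) and f = kMa = kMg sinθ/(1+k).
f = (2/3) × 4.81 × 9.8 × sin21.4° / 1.667 ≈ 6.88 N.

f ≈ 6.88 N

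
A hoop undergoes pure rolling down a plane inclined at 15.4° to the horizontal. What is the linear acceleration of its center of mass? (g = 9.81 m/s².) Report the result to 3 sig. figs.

a ≈ 1.30 m/s²

With I = MR², the ratio k = I/(MR²) is 1.
Translational: Mg sinθ − f = Ma. Rotational about the CM: fR = Iα = kMRa, so f = kMa.
Eliminating f: Mg sinθ = (1+k)Ma, so a = g sinθ/(1+k) = 9.81 × sin15.4° / 2 ≈ 1.30 m/s².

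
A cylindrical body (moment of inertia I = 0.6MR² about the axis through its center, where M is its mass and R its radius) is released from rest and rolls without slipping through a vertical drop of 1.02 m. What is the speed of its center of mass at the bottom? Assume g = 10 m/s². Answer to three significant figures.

With I = 0.6MR², the ratio k = I/(MR²) is 0.6.
The rolling condition ω = v/R makes the rotational term ½I(v/R)² = ½kMv², so KE_total = ½(1+k)Mv² = (4/5)Mv².
Energy conservation: Mgh = (4/5)Mv², so v = √(2gh/(1+k)) = √(2 × 10 × 1.02 / 1.6) ≈ 3.57 m/s.

v ≈ 3.57 m/s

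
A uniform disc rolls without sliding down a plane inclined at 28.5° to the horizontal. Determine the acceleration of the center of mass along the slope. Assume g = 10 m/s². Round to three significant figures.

a ≈ 3.18 m/s²

Here I = (1/2)MR², so the shape factor k = I/(MR²) = 0.5.
Newton's second law down the slope: Mg sinθ − f = Ma. The torque equation fR = Iα (with α = a/R) gives f = kMa.
Eliminating f: Mg sinθ = (1+k)Ma, so a = g sinθ/(1+k) = 10 × sin28.5° / 1.5 ≈ 3.18 m/s².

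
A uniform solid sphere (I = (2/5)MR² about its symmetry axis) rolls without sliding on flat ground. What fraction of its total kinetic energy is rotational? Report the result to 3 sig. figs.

For this body I = (2/5)MR², i.e. k = I/(MR²) = 0.4.
With ω = v/R, KE_trans = ½Mv² and KE_rot = ½Iω² = ½kMv², so KE_total = ½(1+k)Mv².
The rotational fraction is therefore k/(1+k) = 0.4/1.4 ≈ 0.286.

fraction ≈ 0.286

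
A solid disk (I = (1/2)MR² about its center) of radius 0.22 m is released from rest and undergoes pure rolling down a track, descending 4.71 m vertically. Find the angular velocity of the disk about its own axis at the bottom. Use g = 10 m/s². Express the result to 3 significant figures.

For this body I = (1/2)MR², i.e. k = I/(MR²) = 0.5.
Rolling without slipping gives ω = v/R, so the total kinetic energy is ½Mv² + ½Iω² = ½(1+k)Mv² = (3/4)Mv².
Energy conservation Mgh = ½(1+k)Mv² gives v = √(2gh/(1+k)) = √(2 × 10 × 4.71 / 1.5) = 7.925 m/s.
Then ω = v/R = 7.925 / 0.22 ≈ 36.0 rad/s.

ω ≈ 36.0 rad/s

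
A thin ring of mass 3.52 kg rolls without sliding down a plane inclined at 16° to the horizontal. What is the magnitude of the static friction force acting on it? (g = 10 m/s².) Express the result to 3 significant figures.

f ≈ 4.85 N

With I = MR², the ratio k = I/(MR²) is 1.
Translational: Mg sinθ − f = Ma. Rotational about the CM: fR = Iα = kMRa, so f = kMa.
Combining, a = g sinθ/(1+k) and f = kMa = kMg sinθ/(1+k).
f = 1 × 3.52 × 10 × sin16° / 2 ≈ 4.85 N.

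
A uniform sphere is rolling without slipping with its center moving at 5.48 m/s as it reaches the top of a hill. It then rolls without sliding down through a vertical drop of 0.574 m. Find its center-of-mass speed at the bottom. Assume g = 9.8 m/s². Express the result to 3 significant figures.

Here I = (2/5)MR², so the shape factor k = I/(MR²) = 0.4.
Rolling without slipping gives ω = v/R, so the total kinetic energy is ½Mv² + ½Iω² = ½(1+k)Mv² = (7/10)Mv².
Conserving energy between top and bottom: (7/10)Mv² = (7/10)Mv₀² + Mgh, hence v² = v₀² + 2gh/(1+k).
v = √(5.48² + 2×9.8×0.574/1.4) = √38.07 ≈ 6.17 m/s.

v ≈ 6.17 m/s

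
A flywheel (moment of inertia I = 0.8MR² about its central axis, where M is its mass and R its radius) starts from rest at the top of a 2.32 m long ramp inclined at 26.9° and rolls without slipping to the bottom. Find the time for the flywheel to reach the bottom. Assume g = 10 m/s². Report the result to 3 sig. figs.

t ≈ 1.36 s

Here I = 0.8MR², so the shape factor k = I/(MR²) = 0.8.
Newton's second law down the slope: Mg sinθ − f = Ma. The torque equation fR = Iα (with α = a/R) gives f = kMa.
Hence a = g sinθ/(1+k) = 10×sin26.9°/1.8 = 2.514 m/s².
Starting from rest, L = ½at², so t = √(2L/a) = √(2×2.32/2.514) ≈ 1.36 s.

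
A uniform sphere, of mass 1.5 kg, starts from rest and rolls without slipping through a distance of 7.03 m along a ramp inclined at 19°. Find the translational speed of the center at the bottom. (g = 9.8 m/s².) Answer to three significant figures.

v ≈ 5.66 m/s

For this body I = (2/5)MR², i.e. k = I/(MR²) = 0.4.
Since it rolls without slipping, ω = v/R and KE = ½Mv² + ½Iω² = ½(1+k)Mv² = (7/10)Mv².
The vertical drop is h = L sinθ = 7.03 × sin19° = 2.289 m.
Setting Mgh = (7/10)Mv² gives v = √(2gh/(1+k)) = √(2·9.8·2.289/1.4) ≈ 5.66 m/s.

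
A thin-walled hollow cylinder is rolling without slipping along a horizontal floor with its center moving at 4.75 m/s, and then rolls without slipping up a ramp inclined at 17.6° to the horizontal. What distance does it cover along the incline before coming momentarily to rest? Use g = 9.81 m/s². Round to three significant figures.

Here I = MR², so the shape factor k = I/(MR²) = 1.
Since it rolls without slipping, ω = v/R and KE = ½Mv² + ½Iω² = ½(1+k)Mv² = Mv².
Setting this equal to Mgh gives the vertical rise h = (1+k)v₀²/(2g) = 2×4.75²/(2×9.81) = 2.3 m.
The distance along the slope is d = h/sinθ = 2.3/sin17.6° ≈ 7.61 m.

d ≈ 7.61 m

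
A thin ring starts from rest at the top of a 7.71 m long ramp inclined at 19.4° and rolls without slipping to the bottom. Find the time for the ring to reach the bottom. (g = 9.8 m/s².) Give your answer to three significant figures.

The moment of inertia is MR², giving k ≡ I/(MR²) = 1.
Translational: Mg sinθ − f = Ma. Rotational about the CM: fR = Iα = kMRa, so f = kMa.
Hence a = g sinθ/(1+k) = 9.8×sin19.4°/2 = 1.628 m/s².
Starting from rest, L = ½at², so t = √(2L/a) = √(2×7.71/1.628) ≈ 3.08 s.

t ≈ 3.08 s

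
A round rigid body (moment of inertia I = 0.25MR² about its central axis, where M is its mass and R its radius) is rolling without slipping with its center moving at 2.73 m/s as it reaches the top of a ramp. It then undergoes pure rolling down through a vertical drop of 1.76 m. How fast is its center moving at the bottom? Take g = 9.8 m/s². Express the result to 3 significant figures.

For this body I = 0.25MR², i.e. k = I/(MR²) = 0.25.
Rolling without slipping gives ω = v/R, so the total kinetic energy is ½Mv² + ½Iω² = ½(1+k)Mv² = (5/8)Mv².
Conserving energy between top and bottom: (5/8)Mv² = (5/8)Mv₀² + Mgh, hence v² = v₀² + 2gh/(1+k).
v = √(2.73² + 2×9.8×1.76/1.25) = √35.05 ≈ 5.92 m/s.

v ≈ 5.92 m/s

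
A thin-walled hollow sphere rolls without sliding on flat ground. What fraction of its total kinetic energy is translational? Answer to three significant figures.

fraction ≈ 0.600

With I = (2/3)MR², the ratio k = I/(MR²) is 2/3.
With ω = v/R, KE_trans = ½Mv² and KE_rot = ½Iω² = ½kMv², so KE_total = ½(1+k)Mv².
The translational fraction is therefore 1/(1+k) = 1/1.667 ≈ 0.600.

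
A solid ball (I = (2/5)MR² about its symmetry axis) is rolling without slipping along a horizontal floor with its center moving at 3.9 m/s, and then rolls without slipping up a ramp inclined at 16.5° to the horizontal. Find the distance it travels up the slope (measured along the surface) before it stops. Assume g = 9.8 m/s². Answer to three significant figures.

d ≈ 3.83 m

With I = (2/5)MR², the ratio k = I/(MR²) is 0.4.
The rolling condition ω = v/R makes the rotational term ½I(v/R)² = ½kMv², so KE_total = ½(1+k)Mv² = (7/10)Mv².
Setting this equal to Mgh gives the vertical rise h = (1+k)v₀²/(2g) = 1.4×3.9²/(2×9.8) = 1.086 m.
Along the incline, d = h/sinθ = 1.086/sin16.5° ≈ 3.83 m.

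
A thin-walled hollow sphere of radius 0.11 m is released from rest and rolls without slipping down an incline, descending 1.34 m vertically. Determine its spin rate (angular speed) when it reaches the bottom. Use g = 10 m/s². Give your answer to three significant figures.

The moment of inertia is (2/3)MR², giving k ≡ I/(MR²) = 2/3.
Rolling without slipping gives ω = v/R, so the total kinetic energy is ½Mv² + ½Iω² = ½(1+k)Mv² = (5/6)Mv².
Energy conservation Mgh = ½(1+k)Mv² gives v = √(2gh/(1+k)) = √(2 × 10 × 1.34 / 1.667) = 4.01 m/s.
The angular speed follows from ω = v/R = 4.01/0.11 ≈ 36.5 rad/s.

ω ≈ 36.5 rad/s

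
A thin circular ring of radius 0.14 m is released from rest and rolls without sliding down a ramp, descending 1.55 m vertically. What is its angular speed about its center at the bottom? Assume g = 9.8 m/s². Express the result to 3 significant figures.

The moment of inertia is MR², giving k ≡ I/(MR²) = 1.
Since it rolls without slipping, ω = v/R and KE = ½Mv² + ½Iω² = ½(1+k)Mv² = Mv².
Energy conservation Mgh = ½(1+k)Mv² gives v = √(2gh/(1+k)) = √(2 × 9.8 × 1.55 / 2) = 3.897 m/s.
The angular speed follows from ω = v/R = 3.897/0.14 ≈ 27.8 rad/s.

ω ≈ 27.8 rad/s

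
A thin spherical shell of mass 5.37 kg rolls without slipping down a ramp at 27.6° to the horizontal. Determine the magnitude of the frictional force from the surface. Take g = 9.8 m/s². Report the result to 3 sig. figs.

For this body I = (2/3)MR², i.e. k = I/(MR²) = 2/3.
Translational: Mg sinθ − f = Ma. Rotational about the CM: fR = Iα = kMRa, so f = kMa.
Combining, a = g sinθ/(1+k) and f = kMa = kMg sinθ/(1+k).
f = (2/3) × 5.37 × 9.8 × sin27.6° / 1.667 ≈ 9.75 N.

f ≈ 9.75 N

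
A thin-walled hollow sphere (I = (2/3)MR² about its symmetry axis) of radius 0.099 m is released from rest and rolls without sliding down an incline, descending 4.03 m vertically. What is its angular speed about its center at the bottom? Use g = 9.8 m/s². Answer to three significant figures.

ω ≈ 69.5 rad/s

Here I = (2/3)MR², so the shape factor k = I/(MR²) = 2/3.
The rolling condition ω = v/R makes the rotational term ½I(v/R)² = ½kMv², so KE_total = ½(1+k)Mv² = (5/6)Mv².
Energy conservation Mgh = ½(1+k)Mv² gives v = √(2gh/(1+k)) = √(2 × 9.8 × 4.03 / 1.667) = 6.884 m/s.
The angular speed follows from ω = v/R = 6.884/0.099 ≈ 69.5 rad/s.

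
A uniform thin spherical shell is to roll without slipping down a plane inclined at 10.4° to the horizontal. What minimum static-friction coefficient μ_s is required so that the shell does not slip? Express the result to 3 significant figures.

With I = (2/3)MR², the ratio k = I/(MR²) is 2/3.
Along the incline Mg sinθ − f = Ma, and torque about the center fR = Iα = kMR²(a/R) gives f = kMa.
These give a = g sinθ/(1+k) and the required friction f = kMg sinθ/(1+k).
The normal force is N = Mg cosθ, so μ_min = f/N = k tanθ/(1+k).
μ_min = (2/3) × tan10.4° / 1.667 ≈ 0.0734.

μ_min ≈ 0.0734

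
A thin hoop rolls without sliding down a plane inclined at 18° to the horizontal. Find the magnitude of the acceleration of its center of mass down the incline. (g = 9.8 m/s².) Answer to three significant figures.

For this body I = MR², i.e. k = I/(MR²) = 1.
Along the incline Mg sinθ − f = Ma, and torque about the center fR = Iα = kMR²(a/R) gives f = kMa.
Eliminating f: Mg sinθ = (1+k)Ma, so a = g sinθ/(1+k) = 9.8 × sin18° / 2 ≈ 1.51 m/s².

a ≈ 1.51 m/s²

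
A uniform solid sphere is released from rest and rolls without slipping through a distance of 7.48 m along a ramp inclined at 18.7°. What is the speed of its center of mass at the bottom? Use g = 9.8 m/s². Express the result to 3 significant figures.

Here I = (2/5)MR², so the shape factor k = I/(MR²) = 0.4.
Pure rolling means v = ωR; then KE = ½Mv² + ½I(v/R)² = ½(1+k)Mv² = (7/10)Mv².
The vertical drop is h = L sinθ = 7.48 × sin18.7° = 2.398 m.
Setting Mgh = (7/10)Mv² gives v = √(2gh/(1+k)) = √(2·9.8·2.398/1.4) ≈ 5.79 m/s.

v ≈ 5.79 m/s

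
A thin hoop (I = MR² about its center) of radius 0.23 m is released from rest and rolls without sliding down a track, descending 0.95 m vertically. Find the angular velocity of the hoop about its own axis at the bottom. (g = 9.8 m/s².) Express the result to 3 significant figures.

The moment of inertia is MR², giving k ≡ I/(MR²) = 1.
Pure rolling means v = ωR; then KE = ½Mv² + ½I(v/R)² = ½(1+k)Mv² = Mv².
Energy conservation Mgh = ½(1+k)Mv² gives v = √(2gh/(1+k)) = √(2 × 9.8 × 0.95 / 2) = 3.051 m/s.
Then ω = v/R = 3.051 / 0.23 ≈ 13.3 rad/s.

ω ≈ 13.3 rad/s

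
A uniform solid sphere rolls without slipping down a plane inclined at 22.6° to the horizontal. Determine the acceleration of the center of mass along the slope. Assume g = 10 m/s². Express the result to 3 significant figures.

Here I = (2/5)MR², so the shape factor k = I/(MR²) = 0.4.
Translational: Mg sinθ − f = Ma. Rotational about the CM: fR = Iα = kMRa, so f = kMa.
Eliminating f: Mg sinθ = (1+k)Ma, so a = g sinθ/(1+k) = 10 × sin22.6° / 1.4 ≈ 2.74 m/s².

a ≈ 2.74 m/s²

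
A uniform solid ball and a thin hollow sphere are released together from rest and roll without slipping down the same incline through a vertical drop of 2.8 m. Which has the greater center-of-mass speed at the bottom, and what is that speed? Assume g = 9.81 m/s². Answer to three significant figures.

For rolling without slipping, Mgh = ½(1+k)Mv² where k = I/(MR²), so v = √(2gh/(1+k)).
Uniform solid ball: k = 0.4, giving v = √(2×9.81×2.8/1.4) = 6.264 m/s.
Thin hollow sphere: k = 2/3, giving v = √(2×9.81×2.8/1.667) = 5.741 m/s.
The smaller k wins: the uniform solid ball, at ≈ 6.26 m/s.

the uniform solid ball, at v ≈ 6.26 m/s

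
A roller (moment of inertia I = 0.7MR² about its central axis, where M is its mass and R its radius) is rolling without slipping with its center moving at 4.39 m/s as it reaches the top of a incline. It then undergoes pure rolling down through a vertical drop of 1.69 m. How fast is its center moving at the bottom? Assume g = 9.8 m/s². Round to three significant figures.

v ≈ 6.23 m/s

For this body I = 0.7MR², i.e. k = I/(MR²) = 0.7.
Pure rolling means v = ωR; then KE = ½Mv² + ½I(v/R)² = ½(1+k)Mv² = (17/20)Mv².
Energy conservation: (17/20)Mv₀² + Mgh = (17/20)Mv², so v² = v₀² + 2gh/(1+k).
v = √(4.39² + 2×9.8×1.69/1.7) = √38.76 ≈ 6.23 m/s.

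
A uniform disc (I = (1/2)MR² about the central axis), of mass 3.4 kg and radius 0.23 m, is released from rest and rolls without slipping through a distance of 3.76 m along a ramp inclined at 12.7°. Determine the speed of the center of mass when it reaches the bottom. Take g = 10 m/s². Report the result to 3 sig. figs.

v ≈ 3.32 m/s

Here I = (1/2)MR², so the shape factor k = I/(MR²) = 0.5.
Rolling without slipping gives ω = v/R, so the total kinetic energy is ½Mv² + ½Iω² = ½(1+k)Mv² = (3/4)Mv².
The vertical drop is h = L sinθ = 3.76 × sin12.7° = 0.8266 m.
Setting Mgh = (3/4)Mv² gives v = √(2gh/(1+k)) = √(2·10·0.8266/1.5) ≈ 3.32 m/s.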